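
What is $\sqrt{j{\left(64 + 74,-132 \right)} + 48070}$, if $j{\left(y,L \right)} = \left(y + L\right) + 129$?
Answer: $\sqrt{48205} \approx 219.56$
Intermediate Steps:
$j{\left(y,L \right)} = 129 + L + y$ ($j{\left(y,L \right)} = \left(L + y\right) + 129 = 129 + L + y$)
$\sqrt{j{\left(64 + 74,-132 \right)} + 48070} = \sqrt{\left(129 - 132 + \left(64 + 74\right)\right) + 48070} = \sqrt{\left(129 - 132 + 138\right) + 48070} = \sqrt{135 + 48070} = \sqrt{48205}$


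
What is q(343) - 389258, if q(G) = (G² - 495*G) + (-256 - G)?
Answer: -441993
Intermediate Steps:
q(G) = -256 + G² - 496*G
q(343) - 389258 = (-256 + 343² - 496*343) - 389258 = (-256 + 117649 - 170128) - 389258 = -52735 - 389258 = -441993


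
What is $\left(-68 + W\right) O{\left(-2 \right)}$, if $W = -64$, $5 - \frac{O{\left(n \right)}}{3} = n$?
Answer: $-2772$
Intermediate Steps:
$O{\left(n \right)} = 15 - 3 n$
$\left(-68 + W\right) O{\left(-2 \right)} = \left(-68 - 64\right) \left(15 - -6\right) = - 132 \left(15 + 6\right) = \left(-132\right) 21 = -2772$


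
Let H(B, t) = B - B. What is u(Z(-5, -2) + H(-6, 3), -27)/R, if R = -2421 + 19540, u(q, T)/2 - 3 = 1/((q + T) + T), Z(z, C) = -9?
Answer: 376/1078497 ≈ 0.00034863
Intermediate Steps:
H(B, t) = 0
u(q, T) = 6 + 2/(q + 2*T) (u(q, T) = 6 + 2/((q + T) + T) = 6 + 2/((T + q) + T) = 6 + 2/(q + 2*T))
R = 17119
u(Z(-5, -2) + H(-6, 3), -27)/R = (2*(1 + 3*(-9 + 0) + 6*(-27))/((-9 + 0) + 2*(-27)))/17119 = (2*(1 + 3*(-9) - 162)/(-9 - 54))*(1/17119) = (2*(1 - 27 - 162)/(-63))*(1/17119) = (2*(-1/63)*(-188))*(1/17119) = (376/63)*(1/17119) = 376/1078497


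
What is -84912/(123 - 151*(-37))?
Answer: -42456/2855 ≈ -14.871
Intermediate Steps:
-84912/(123 - 151*(-37)) = -84912/(123 + 5587) = -84912/5710 = -84912*1/5710 = -42456/2855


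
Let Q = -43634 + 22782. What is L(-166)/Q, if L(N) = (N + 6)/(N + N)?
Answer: -10/432679 ≈ -2.3112e-5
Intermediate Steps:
Q = -20852
L(N) = (6 + N)/(2*N) (L(N) = (6 + N)/((2*N)) = (6 + N)*(1/(2*N)) = (6 + N)/(2*N))
L(-166)/Q = ((1/2)*(6 - 166)/(-166))/(-20852) = ((1/2)*(-1/166)*(-160))*(-1/20852) = (40/83)*(-1/20852) = -10/432679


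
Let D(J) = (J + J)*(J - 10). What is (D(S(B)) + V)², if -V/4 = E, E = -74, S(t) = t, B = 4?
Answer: 61504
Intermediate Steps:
V = 296 (V = -4*(-74) = 296)
D(J) = 2*J*(-10 + J) (D(J) = (2*J)*(-10 + J) = 2*J*(-10 + J))
(D(S(B)) + V)² = (2*4*(-10 + 4) + 296)² = (2*4*(-6) + 296)² = (-48 + 296)² = 248² = 61504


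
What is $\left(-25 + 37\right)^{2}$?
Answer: $144$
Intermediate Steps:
$\left(-25 + 37\right)^{2} = 12^{2} = 144$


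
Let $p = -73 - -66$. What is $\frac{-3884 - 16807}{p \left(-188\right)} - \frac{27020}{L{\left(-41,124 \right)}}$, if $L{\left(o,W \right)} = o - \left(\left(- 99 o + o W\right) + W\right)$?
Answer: $- \frac{2667629}{56588} \approx -47.141$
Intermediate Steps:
$L{\left(o,W \right)} = - W + 100 o - W o$ ($L{\left(o,W \right)} = o - \left(\left(- 99 o + W o\right) + W\right) = o - \left(W - 99 o + W o\right) = - W + 100 o - W o$)
$p = -7$ ($p = -73 + 66 = -7$)
$\frac{-3884 - 16807}{p \left(-188\right)} - \frac{27020}{L{\left(-41,124 \right)}} = \frac{-3884 - 16807}{\left(-7\right) \left(-188\right)} - \frac{27020}{\left(-1\right) 124 + 100 \left(-41\right) - 124 \left(-41\right)} = \frac{-3884 - 16807}{1316} - \frac{27020}{-124 - 4100 + 5084} = \left(-20691\right) \frac{1}{1316} - \frac{27020}{860} = - \frac{20691}{1316} - \frac{1351}{43} = - \frac{2667629}{56588}$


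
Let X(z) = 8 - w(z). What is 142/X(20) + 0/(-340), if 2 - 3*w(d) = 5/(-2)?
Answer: 284/13 ≈ 21.846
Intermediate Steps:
w(d) = 3/2 (w(d) = 2/3 - 5/(3*(-2)) = 2/3 - 5*(-1)/(3*2) = 2/3 - 1/3*(-5/2) = 2/3 + 5/6 = 3/2)
X(z) = 13/2 (X(z) = 8 - 1*3/2 = 8 - 3/2 = 13/2)
142/X(20) + 0/(-340) = 142/(13/2) + 0/(-340) = 142*(2/13) + 0*(-1/340) = 284/13 + 0 = 284/13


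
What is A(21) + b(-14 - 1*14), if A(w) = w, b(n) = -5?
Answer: 16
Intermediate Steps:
A(21) + b(-14 - 1*14) = 21 - 5 = 16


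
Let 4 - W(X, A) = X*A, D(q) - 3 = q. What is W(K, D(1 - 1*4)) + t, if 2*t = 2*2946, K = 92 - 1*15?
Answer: 2950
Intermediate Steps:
D(q) = 3 + q
K = 77 (K = 92 - 15 = 77)
W(X, A) = 4 - A*X (W(X, A) = 4 - X*A = 4 - A*X)
t = 2946 (t = (2*2946)/2 = (½)*5892 = 2946)
W(K, D(1 - 1*4)) + t = (4 - 1*(3 + (1 - 1*4))*77) + 2946 = (4 - 1*(3 + (1 - 4))*77) + 2946 = (4 - 1*(3 - 3)*77) + 2946 = (4 - 1*0*77) + 2946 = (4 + 0) + 2946 = 4 + 2946 = 2950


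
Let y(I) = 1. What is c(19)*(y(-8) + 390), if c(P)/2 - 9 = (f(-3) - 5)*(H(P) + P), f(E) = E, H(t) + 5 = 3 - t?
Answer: 19550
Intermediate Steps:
H(t) = -2 - t (H(t) = -5 + (3 - t) = -2 - t)
c(P) = 50 (c(P) = 18 + 2*((-3 - 5)*((-2 - P) + P)) = 18 + 2*(-8*(-2)) = 18 + 2*16 = 18 + 32 = 50)
c(19)*(y(-8) + 390) = 50*(1 + 390) = 50*391 = 19550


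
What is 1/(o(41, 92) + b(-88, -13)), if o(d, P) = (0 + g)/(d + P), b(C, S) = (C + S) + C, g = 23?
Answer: -133/25114 ≈ -0.0052959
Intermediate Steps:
b(C, S) = S + 2*C
o(d, P) = 23/(P + d) (o(d, P) = (0 + 23)/(d + P) = 23/(P + d))
1/(o(41, 92) + b(-88, -13)) = 1/(23/(92 + 41) + (-13 + 2*(-88))) = 1/(23/133 + (-13 - 176)) = 1/(23*(1/133) - 189) = 1/(23/133 - 189) = 1/(-25114/133) = -133/25114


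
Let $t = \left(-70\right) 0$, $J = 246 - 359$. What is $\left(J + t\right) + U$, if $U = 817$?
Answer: $704$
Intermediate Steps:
$J = -113$
$t = 0$
$\left(J + t\right) + U = \left(-113 + 0\right) + 817 = -113 + 817 = 704$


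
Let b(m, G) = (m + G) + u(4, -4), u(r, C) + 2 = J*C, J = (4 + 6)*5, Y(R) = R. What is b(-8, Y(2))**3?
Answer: -8998912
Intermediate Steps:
J = 50 (J = 10*5 = 50)
u(r, C) = -2 + 50*C
b(m, G) = -202 + G + m (b(m, G) = (m + G) + (-2 + 50*(-4)) = (G + m) + (-2 - 200) = (G + m) - 202 = -202 + G + m)
b(-8, Y(2))**3 = (-202 + 2 - 8)**3 = (-208)**3 = -8998912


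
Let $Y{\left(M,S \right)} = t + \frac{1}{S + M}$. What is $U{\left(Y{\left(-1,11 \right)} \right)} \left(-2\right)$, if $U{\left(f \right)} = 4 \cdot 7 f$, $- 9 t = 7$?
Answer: $\frac{1708}{45} \approx 37.956$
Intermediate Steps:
$t = - \frac{7}{9}$ ($t = \left(- \frac{1}{9}\right) 7 = - \frac{7}{9} \approx -0.77778$)
$Y{\left(M,S \right)} = - \frac{7}{9} + \frac{1}{M + S}$ ($Y{\left(M,S \right)} = - \frac{7}{9} + \frac{1}{S + M} = - \frac{7}{9} + \frac{1}{M + S}$)
$U{\left(f \right)} = 28 f$
$U{\left(Y{\left(-1,11 \right)} \right)} \left(-2\right) = 28 \frac{9 - -7 - 77}{9 \left(-1 + 11\right)} \left(-2\right) = 28 \frac{9 + 7 - 77}{9 \cdot 10} \left(-2\right) = 28 \cdot \frac{1}{9} \cdot \frac{1}{10} \left(-61\right) \left(-2\right) = 28 \left(- \frac{61}{90}\right) \left(-2\right) = \left(- \frac{854}{45}\right) \left(-2\right) = \frac{1708}{45}$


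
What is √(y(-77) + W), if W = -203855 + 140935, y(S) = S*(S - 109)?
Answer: 47*I*√22 ≈ 220.45*I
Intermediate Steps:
y(S) = S*(-109 + S)
W = -62920
√(y(-77) + W) = √(-77*(-109 - 77) - 62920) = √(-77*(-186) - 62920) = √(14322 - 62920) = √(-48598) = 47*I*√22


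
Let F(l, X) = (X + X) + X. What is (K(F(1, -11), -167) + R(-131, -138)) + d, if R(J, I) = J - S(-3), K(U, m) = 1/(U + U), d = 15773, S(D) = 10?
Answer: 1031711/66 ≈ 15632.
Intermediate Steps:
F(l, X) = 3*X (F(l, X) = 2*X + X = 3*X)
K(U, m) = 1/(2*U)
R(J, I) = -10 + J (R(J, I) = J - 1*10 = J - 10 = -10 + J)
(K(F(1, -11), -167) + R(-131, -138)) + d = (1/(2*((3*(-11)))) + (-10 - 131)) + 15773 = ((1/2)/(-33) - 141) + 15773 = ((1/2)*(-1/33) - 141) + 15773 = (-1/66 - 141) + 15773 = -9307/66 + 15773 = 1031711/66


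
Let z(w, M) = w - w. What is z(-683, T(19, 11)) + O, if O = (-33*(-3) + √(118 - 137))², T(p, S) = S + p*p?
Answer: (99 + I*√19)² ≈ 9782.0 + 863.06*I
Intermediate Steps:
T(p, S) = S + p²
z(w, M) = 0
O = (99 + I*√19)² (O = (99 + √(-19))² = (99 + I*√19)² ≈ 9782.0 + 863.06*I)
z(-683, T(19, 11)) + O = 0 + (99 + I*√19)² = (99 + I*√19)²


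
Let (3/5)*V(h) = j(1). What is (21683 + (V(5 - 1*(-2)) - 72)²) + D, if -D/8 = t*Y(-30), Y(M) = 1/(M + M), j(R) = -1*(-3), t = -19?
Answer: 392542/15 ≈ 26169.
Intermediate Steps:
j(R) = 3
V(h) = 5 (V(h) = (5/3)*3 = 5)
Y(M) = 1/(2*M)
D = -38/15 (D = -(-152)*(½)/(-30) = -(-152)*(½)*(-1/30) = -(-152)*(-1)/60 = -8*19/60 = -38/15 ≈ -2.5333)
(21683 + (V(5 - 1*(-2)) - 72)²) + D = (21683 + (5 - 72)²) - 38/15 = (21683 + (-67)²) - 38/15 = (21683 + 4489) - 38/15 = 26172 - 38/15 = 392542/15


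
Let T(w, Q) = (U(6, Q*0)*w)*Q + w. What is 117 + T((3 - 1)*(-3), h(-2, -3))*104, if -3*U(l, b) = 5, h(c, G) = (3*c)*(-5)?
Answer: 30693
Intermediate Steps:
h(c, G) = -15*c
U(l, b) = -5/3 (U(l, b) = -⅓*5 = -5/3)
T(w, Q) = w - 5*Q*w/3 (T(w, Q) = (-5*w/3)*Q + w = -5*Q*w/3 + w = w - 5*Q*w/3)
117 + T((3 - 1)*(-3), h(-2, -3))*104 = 117 + (((3 - 1)*(-3))*(3 - (-75)*(-2))/3)*104 = 117 + ((2*(-3))*(3 - 5*30)/3)*104 = 117 + ((⅓)*(-6)*(3 - 150))*104 = 117 + ((⅓)*(-6)*(-147))*104 = 117 + 294*104 = 117 + 30576 = 30693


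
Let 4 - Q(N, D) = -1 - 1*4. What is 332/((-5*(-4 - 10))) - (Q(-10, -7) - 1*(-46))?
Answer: -1759/35 ≈ -50.257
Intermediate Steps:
Q(N, D) = 9 (Q(N, D) = 4 - (-1 - 1*4) = 4 - (-1 - 4) = 4 - 1*(-5) = 4 + 5 = 9)
332/((-5*(-4 - 10))) - (Q(-10, -7) - 1*(-46)) = 332/((-5*(-4 - 10))) - (9 - 1*(-46)) = 332/((-5*(-14))) - (9 + 46) = 332/70 - 1*55 = 332*(1/70) - 55 = 166/35 - 55 = -1759/35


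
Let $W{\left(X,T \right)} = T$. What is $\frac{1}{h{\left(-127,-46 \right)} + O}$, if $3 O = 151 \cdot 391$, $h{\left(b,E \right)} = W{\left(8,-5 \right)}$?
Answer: $\frac{3}{59026} \approx 5.0825 \cdot 10^{-5}$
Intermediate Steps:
$h{\left(b,E \right)} = -5$
$O = \frac{59041}{3}$ ($O = \frac{151 \cdot 391}{3} = \frac{1}{3} \cdot 59041 = \frac{59041}{3} \approx 19680.0$)
$\frac{1}{h{\left(-127,-46 \right)} + O} = \frac{1}{-5 + \frac{59041}{3}} = \frac{1}{\frac{59026}{3}} = \frac{3}{59026}$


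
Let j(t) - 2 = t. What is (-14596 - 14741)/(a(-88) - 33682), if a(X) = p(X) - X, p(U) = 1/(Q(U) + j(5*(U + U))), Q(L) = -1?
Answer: 25787223/29529127 ≈ 0.87328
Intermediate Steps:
j(t) = 2 + t
p(U) = 1/(1 + 10*U) (p(U) = 1/(-1 + (2 + 5*(U + U))) = 1/(-1 + (2 + 5*(2*U))) = 1/(-1 + (2 + 10*U)) = 1/(1 + 10*U))
a(X) = 1/(1 + 10*X) - X
(-14596 - 14741)/(a(-88) - 33682) = (-14596 - 14741)/((1 - 1*(-88)*(1 + 10*(-88)))/(1 + 10*(-88)) - 33682) = -29337/((1 - 1*(-88)*(1 - 880))/(1 - 880) - 33682) = -29337/((1 - 1*(-88)*(-879))/(-879) - 33682) = -29337/(-(1 - 77352)/879 - 33682) = -29337/(-1/879*(-77351) - 33682) = -29337/(77351/879 - 33682) = -29337/(-29529127/879) = -29337*(-879/29529127) = 25787223/29529127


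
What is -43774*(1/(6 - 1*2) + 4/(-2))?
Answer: 153209/2 ≈ 76605.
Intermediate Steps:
-43774*(1/(6 - 1*2) + 4/(-2)) = -43774*(1/(6 - 2) + 4*(-½)) = -43774*(1/4 - 2) = -43774*(1*(¼) - 2) = -43774*(¼ - 2) = -43774*(-7/4) = 153209/2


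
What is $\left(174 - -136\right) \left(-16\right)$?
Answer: $-4960$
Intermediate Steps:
$\left(174 - -136\right) \left(-16\right) = \left(174 + 136\right) \left(-16\right) = 310 \left(-16\right) = -4960$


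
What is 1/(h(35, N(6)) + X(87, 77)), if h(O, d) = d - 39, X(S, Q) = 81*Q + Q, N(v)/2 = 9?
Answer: 1/6293 ≈ 0.00015891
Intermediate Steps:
N(v) = 18 (N(v) = 2*9 = 18)
X(S, Q) = 82*Q
h(O, d) = -39 + d
1/(h(35, N(6)) + X(87, 77)) = 1/((-39 + 18) + 82*77) = 1/(-21 + 6314) = 1/6293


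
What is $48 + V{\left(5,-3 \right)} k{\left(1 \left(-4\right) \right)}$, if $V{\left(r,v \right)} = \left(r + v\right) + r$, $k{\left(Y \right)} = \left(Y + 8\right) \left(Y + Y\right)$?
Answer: $-176$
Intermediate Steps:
$k{\left(Y \right)} = 2 Y \left(8 + Y\right)$ ($k{\left(Y \right)} = \left(8 + Y\right) 2 Y = 2 Y \left(8 + Y\right)$)
$V{\left(r,v \right)} = v + 2 r$
$48 + V{\left(5,-3 \right)} k{\left(1 \left(-4\right) \right)} = 48 + \left(-3 + 2 \cdot 5\right) 2 \cdot 1 \left(-4\right) \left(8 + 1 \left(-4\right)\right) = 48 + \left(-3 + 10\right) 2 \left(-4\right) \left(8 - 4\right) = 48 + 7 \cdot 2 \left(-4\right) 4 = 48 + 7 \left(-32\right) = 48 - 224 = -176$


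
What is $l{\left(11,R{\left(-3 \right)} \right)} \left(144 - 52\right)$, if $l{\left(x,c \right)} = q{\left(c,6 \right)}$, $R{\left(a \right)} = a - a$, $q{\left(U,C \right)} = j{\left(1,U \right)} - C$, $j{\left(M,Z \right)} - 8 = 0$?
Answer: $184$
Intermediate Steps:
$j{\left(M,Z \right)} = 8$ ($j{\left(M,Z \right)} = 8 + 0 = 8$)
$q{\left(U,C \right)} = 8 - C$
$R{\left(a \right)} = 0$
$l{\left(x,c \right)} = 2$ ($l{\left(x,c \right)} = 8 - 6 = 2$)
$l{\left(11,R{\left(-3 \right)} \right)} \left(144 - 52\right) = 2 \left(144 - 52\right) = 2 \cdot 92 = 184$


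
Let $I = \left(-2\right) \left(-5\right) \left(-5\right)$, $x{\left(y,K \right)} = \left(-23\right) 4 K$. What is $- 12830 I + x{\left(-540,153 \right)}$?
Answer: $627424$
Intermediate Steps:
$x{\left(y,K \right)} = - 92 K$
$I = -50$ ($I = 10 \left(-5\right) = -50$)
$- 12830 I + x{\left(-540,153 \right)} = \left(-12830\right) \left(-50\right) - 14076 = 641500 - 14076 = 627424$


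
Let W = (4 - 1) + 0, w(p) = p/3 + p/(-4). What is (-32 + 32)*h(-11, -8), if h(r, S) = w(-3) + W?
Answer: 0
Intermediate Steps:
w(p) = p/12 (w(p) = p*(⅓) + p*(-¼) = p/3 - p/4 = p/12)
W = 3 (W = 3 + 0 = 3)
h(r, S) = 11/4 (h(r, S) = (1/12)*(-3) + 3 = -¼ + 3 = 11/4)
(-32 + 32)*h(-11, -8) = (-32 + 32)*(11/4) = 0*(11/4) = 0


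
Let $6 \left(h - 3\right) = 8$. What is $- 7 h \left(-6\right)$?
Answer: $182$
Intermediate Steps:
$h = \frac{13}{3}$ ($h = 3 + \frac{1}{6} \cdot 8 = 3 + \frac{4}{3} = \frac{13}{3} \approx 4.3333$)
$- 7 h \left(-6\right) = \left(-7\right) \frac{13}{3} \left(-6\right) = \left(- \frac{91}{3}\right) \left(-6\right) = 182$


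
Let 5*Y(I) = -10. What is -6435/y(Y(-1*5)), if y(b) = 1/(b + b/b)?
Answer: 6435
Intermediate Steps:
Y(I) = -2 (Y(I) = (⅕)*(-10) = -2)
y(b) = 1/(1 + b) (y(b) = 1/(b + 1) = 1/(1 + b))
-6435/y(Y(-1*5)) = -6435/(1/(1 - 2)) = -6435/(1/(-1)) = -6435/(-1) = -6435*(-1) = 6435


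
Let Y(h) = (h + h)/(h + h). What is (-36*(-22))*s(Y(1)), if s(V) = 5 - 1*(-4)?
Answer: 7128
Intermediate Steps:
Y(h) = 1 (Y(h) = (2*h)/((2*h)) = (2*h)*(1/(2*h)) = 1)
s(V) = 9 (s(V) = 5 + 4 = 9)
(-36*(-22))*s(Y(1)) = -36*(-22)*9 = 792*9 = 7128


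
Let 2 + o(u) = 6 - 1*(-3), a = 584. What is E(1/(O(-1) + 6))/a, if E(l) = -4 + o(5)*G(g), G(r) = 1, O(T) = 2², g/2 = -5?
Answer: 3/584 ≈ 0.0051370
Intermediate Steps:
g = -10 (g = 2*(-5) = -10)
o(u) = 7 (o(u) = -2 + (6 - 1*(-3)) = -2 + (6 + 3) = -2 + 9 = 7)
O(T) = 4
E(l) = 3 (E(l) = -4 + 7*1 = -4 + 7 = 3)
E(1/(O(-1) + 6))/a = 3/584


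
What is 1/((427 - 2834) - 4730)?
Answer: -1/7137 ≈ -0.00014011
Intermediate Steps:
1/((427 - 2834) - 4730) = 1/(-2407 - 4730) = 1/(-7137) = -1/7137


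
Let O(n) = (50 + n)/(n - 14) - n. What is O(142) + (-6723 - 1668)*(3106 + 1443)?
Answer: -76341599/2 ≈ -3.8171e+7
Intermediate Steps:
O(n) = -n + (50 + n)/(-14 + n) (O(n) = (50 + n)/(-14 + n) - n = -n + (50 + n)/(-14 + n))
O(142) + (-6723 - 1668)*(3106 + 1443) = (50 - 1*142² + 15*142)/(-14 + 142) + (-6723 - 1668)*(3106 + 1443) = (50 - 1*20164 + 2130)/128 - 8391*4549 = (50 - 20164 + 2130)/128 - 38170659 = (1/128)*(-17984) - 38170659 = -281/2 - 38170659 = -76341599/2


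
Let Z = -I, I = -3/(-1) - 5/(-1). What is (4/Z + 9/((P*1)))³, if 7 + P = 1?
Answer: -8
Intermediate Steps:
P = -6 (P = -7 + 1 = -6)
I = 8 (I = -3*(-1) - 5*(-1) = 3 + 5 = 8)
Z = -8 (Z = -1*8 = -8)
(4/Z + 9/((P*1)))³ = (4/(-8) + 9/((-6*1)))³ = (4*(-⅛) + 9/(-6))³ = (-½ + 9*(-⅙))³ = (-½ - 3/2)³ = (-2)³ = -8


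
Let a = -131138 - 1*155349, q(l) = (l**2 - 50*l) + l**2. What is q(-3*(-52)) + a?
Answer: -245615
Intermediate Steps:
q(l) = -50*l + 2*l**2
a = -286487 (a = -131138 - 155349 = -286487)
q(-3*(-52)) + a = 2*(-3*(-52))*(-25 - 3*(-52)) - 286487 = 2*156*(-25 + 156) - 286487 = 2*156*131 - 286487 = 40872 - 286487 = -245615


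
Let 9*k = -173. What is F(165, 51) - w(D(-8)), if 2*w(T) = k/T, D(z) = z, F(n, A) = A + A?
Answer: 14515/144 ≈ 100.80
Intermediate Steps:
F(n, A) = 2*A
k = -173/9 (k = (⅑)*(-173) = -173/9 ≈ -19.222)
w(T) = -173/(18*T) (w(T) = (-173/(9*T))/2 = -173/(18*T))
F(165, 51) - w(D(-8)) = 2*51 - (-173)/(18*(-8)) = 102 - (-173)*(-1)/(18*8) = 102 - 1*173/144 = 102 - 173/144 = 14515/144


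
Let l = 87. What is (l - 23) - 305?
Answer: -241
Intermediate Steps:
(l - 23) - 305 = (87 - 23) - 305 = 64 - 305 = -241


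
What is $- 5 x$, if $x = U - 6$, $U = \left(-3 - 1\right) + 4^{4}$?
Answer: $-1230$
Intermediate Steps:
$U = 252$ ($U = -4 + 256 = 252$)
$x = 246$ ($x = 252 - 6 = 246$)
$- 5 x = \left(-5\right) 246 = -1230$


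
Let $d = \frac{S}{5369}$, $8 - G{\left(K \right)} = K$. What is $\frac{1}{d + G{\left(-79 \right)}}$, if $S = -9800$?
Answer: $\frac{767}{65329} \approx 0.011741$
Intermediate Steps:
$G{\left(K \right)} = 8 - K$
$d = - \frac{1400}{767}$ ($d = - \frac{9800}{5369} = \left(-9800\right) \frac{1}{5369} = - \frac{1400}{767} \approx -1.8253$)
$\frac{1}{d + G{\left(-79 \right)}} = \frac{1}{- \frac{1400}{767} + \left(8 - -79\right)} = \frac{1}{- \frac{1400}{767} + \left(8 + 79\right)} = \frac{1}{- \frac{1400}{767} + 87} = \frac{1}{\frac{65329}{767}} = \frac{767}{65329}$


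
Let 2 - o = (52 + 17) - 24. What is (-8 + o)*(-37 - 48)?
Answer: 4335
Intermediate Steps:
o = -43 (o = 2 - ((52 + 17) - 24) = 2 - (69 - 24) = 2 - 1*45 = 2 - 45 = -43)
(-8 + o)*(-37 - 48) = (-8 - 43)*(-37 - 48) = -51*(-85) = 4335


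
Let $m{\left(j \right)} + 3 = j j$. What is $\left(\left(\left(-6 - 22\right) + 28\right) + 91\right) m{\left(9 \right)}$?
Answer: $7098$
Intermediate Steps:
$m{\left(j \right)} = -3 + j^{2}$ ($m{\left(j \right)} = -3 + j j = -3 + j^{2}$)
$\left(\left(\left(-6 - 22\right) + 28\right) + 91\right) m{\left(9 \right)} = \left(\left(\left(-6 - 22\right) + 28\right) + 91\right) \left(-3 + 9^{2}\right) = \left(\left(-28 + 28\right) + 91\right) \left(-3 + 81\right) = \left(0 + 91\right) 78 = 91 \cdot 78 = 7098$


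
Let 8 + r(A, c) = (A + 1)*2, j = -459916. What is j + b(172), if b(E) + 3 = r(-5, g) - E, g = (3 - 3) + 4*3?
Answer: -460107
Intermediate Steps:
g = 12 (g = 0 + 12 = 12)
r(A, c) = -6 + 2*A (r(A, c) = -8 + (A + 1)*2 = -8 + (1 + A)*2 = -8 + (2 + 2*A) = -6 + 2*A)
b(E) = -19 - E (b(E) = -3 + ((-6 + 2*(-5)) - E) = -3 + ((-6 - 10) - E) = -3 + (-16 - E) = -19 - E)
j + b(172) = -459916 + (-19 - 1*172) = -459916 + (-19 - 172) = -459916 - 191 = -460107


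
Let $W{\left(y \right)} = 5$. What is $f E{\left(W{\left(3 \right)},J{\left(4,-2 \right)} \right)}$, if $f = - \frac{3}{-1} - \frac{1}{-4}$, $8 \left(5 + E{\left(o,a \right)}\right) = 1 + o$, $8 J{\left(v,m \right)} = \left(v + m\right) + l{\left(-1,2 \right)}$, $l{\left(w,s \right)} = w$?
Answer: $- \frac{221}{16} \approx -13.813$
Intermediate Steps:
$J{\left(v,m \right)} = - \frac{1}{8} + \frac{m}{8} + \frac{v}{8}$ ($J{\left(v,m \right)} = \frac{\left(v + m\right) - 1}{8} = \frac{\left(m + v\right) - 1}{8} = \frac{-1 + m + v}{8} = - \frac{1}{8} + \frac{m}{8} + \frac{v}{8}$)
$E{\left(o,a \right)} = - \frac{39}{8} + \frac{o}{8}$ ($E{\left(o,a \right)} = -5 + \frac{1 + o}{8} = -5 + \left(\frac{1}{8} + \frac{o}{8}\right) = - \frac{39}{8} + \frac{o}{8}$)
$f = \frac{13}{4}$ ($f = \left(-3\right) \left(-1\right) - - \frac{1}{4} = 3 + \frac{1}{4} = \frac{13}{4} \approx 3.25$)
$f E{\left(W{\left(3 \right)},J{\left(4,-2 \right)} \right)} = \frac{13 \left(- \frac{39}{8} + \frac{1}{8} \cdot 5\right)}{4} = \frac{13 \left(- \frac{39}{8} + \frac{5}{8}\right)}{4} = \frac{13}{4} \left(- \frac{17}{4}\right) = - \frac{221}{16}$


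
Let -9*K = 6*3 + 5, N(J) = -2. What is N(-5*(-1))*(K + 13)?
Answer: -188/9 ≈ -20.889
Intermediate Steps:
K = -23/9 (K = -(6*3 + 5)/9 = -(18 + 5)/9 = -⅑*23 = -23/9 ≈ -2.5556)
N(-5*(-1))*(K + 13) = -2*(-23/9 + 13) = -2*94/9 = -188/9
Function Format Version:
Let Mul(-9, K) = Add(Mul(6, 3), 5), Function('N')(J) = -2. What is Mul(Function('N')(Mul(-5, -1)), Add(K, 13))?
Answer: Rational(-188, 9) ≈ -20.889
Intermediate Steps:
K = Rational(-23, 9) (K = Mul(Rational(-1, 9), Add(Mul(6, 3), 5)) = Mul(Rational(-1, 9), Add(18, 5)) = Mul(Rational(-1, 9), 23) = Rational(-23, 9) ≈ -2.5556)
Mul(Function('N')(Mul(-5, -1)), Add(K, 13)) = Mul(-2, Add(Rational(-23, 9), 13)) = Mul(-2, Rational(94, 9)) = Rational(-188, 9)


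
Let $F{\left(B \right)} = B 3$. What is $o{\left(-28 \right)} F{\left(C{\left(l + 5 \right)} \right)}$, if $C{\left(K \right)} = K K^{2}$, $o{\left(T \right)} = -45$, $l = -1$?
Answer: $-8640$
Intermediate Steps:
$C{\left(K \right)} = K^{3}$
$F{\left(B \right)} = 3 B$
$o{\left(-28 \right)} F{\left(C{\left(l + 5 \right)} \right)} = - 45 \cdot 3 \left(-1 + 5\right)^{3} = - 45 \cdot 3 \cdot 4^{3} = - 45 \cdot 3 \cdot 64 = \left(-45\right) 192 = -8640$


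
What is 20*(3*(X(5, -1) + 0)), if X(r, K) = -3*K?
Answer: 180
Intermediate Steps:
20*(3*(X(5, -1) + 0)) = 20*(3*(-3*(-1) + 0)) = 20*(3*(3 + 0)) = 20*(3*3) = 20*9 = 180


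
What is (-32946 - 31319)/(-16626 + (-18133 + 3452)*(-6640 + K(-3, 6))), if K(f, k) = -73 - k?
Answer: -64265/98625013 ≈ -0.00065161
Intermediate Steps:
(-32946 - 31319)/(-16626 + (-18133 + 3452)*(-6640 + K(-3, 6))) = (-32946 - 31319)/(-16626 + (-18133 + 3452)*(-6640 + (-73 - 1*6))) = -64265/(-16626 - 14681*(-6640 + (-73 - 6))) = -64265/(-16626 - 14681*(-6640 - 79)) = -64265/(-16626 - 14681*(-6719)) = -64265/(-16626 + 98641639) = -64265/98625013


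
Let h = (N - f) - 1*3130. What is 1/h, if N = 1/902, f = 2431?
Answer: -902/5016021 ≈ -0.00017982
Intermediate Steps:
N = 1/902 ≈ 0.0011086
h = -5016021/902 (h = (1/902 - 1*2431) - 1*3130 = (1/902 - 2431) - 3130 = -2192761/902 - 3130 = -5016021/902 ≈ -5561.0)
1/h = 1/(-5016021/902) = -902/5016021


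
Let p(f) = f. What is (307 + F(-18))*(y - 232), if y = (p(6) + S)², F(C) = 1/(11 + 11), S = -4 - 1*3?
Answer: -141855/2 ≈ -70928.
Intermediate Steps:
S = -7 (S = -4 - 3 = -7)
F(C) = 1/22
y = 1 (y = (6 - 7)² = (-1)² = 1)
(307 + F(-18))*(y - 232) = (307 + 1/22)*(1 - 232) = (6755/22)*(-231) = -141855/2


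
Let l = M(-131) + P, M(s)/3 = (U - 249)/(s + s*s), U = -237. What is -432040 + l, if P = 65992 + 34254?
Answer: -2825226639/8515 ≈ -3.3179e+5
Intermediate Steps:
P = 100246
M(s) = -1458/(s + s²) (M(s) = 3*((-237 - 249)/(s + s*s)) = 3*(-486/(s + s²)) = -1458/(s + s²))
l = 853593961/8515 (l = -1458/(-131*(1 - 131)) + 100246 = -1458*(-1/131)/(-130) + 100246 = -1458*(-1/131)*(-1/130) + 100246 = -729/8515 + 100246 = 853593961/8515 ≈ 1.0025e+5)
-432040 + l = -432040 + 853593961/8515 = -2825226639/8515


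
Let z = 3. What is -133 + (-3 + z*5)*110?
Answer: 1187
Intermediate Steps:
-133 + (-3 + z*5)*110 = -133 + (-3 + 3*5)*110 = -133 + (-3 + 15)*110 = -133 + 12*110 = -133 + 1320 = 1187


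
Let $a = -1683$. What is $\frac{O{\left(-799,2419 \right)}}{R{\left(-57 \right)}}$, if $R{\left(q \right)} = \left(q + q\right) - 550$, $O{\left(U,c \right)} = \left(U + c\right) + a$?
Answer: $\frac{63}{664} \approx 0.09488$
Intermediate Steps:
$O{\left(U,c \right)} = -1683 + U + c$ ($O{\left(U,c \right)} = \left(U + c\right) - 1683 = -1683 + U + c$)
$R{\left(q \right)} = -550 + 2 q$ ($R{\left(q \right)} = 2 q - 550 = -550 + 2 q$)
$\frac{O{\left(-799,2419 \right)}}{R{\left(-57 \right)}} = \frac{-1683 - 799 + 2419}{-550 + 2 \left(-57\right)} = - \frac{63}{-550 - 114} = - \frac{63}{-664} = \left(-63\right) \left(- \frac{1}{664}\right) = \frac{63}{664}$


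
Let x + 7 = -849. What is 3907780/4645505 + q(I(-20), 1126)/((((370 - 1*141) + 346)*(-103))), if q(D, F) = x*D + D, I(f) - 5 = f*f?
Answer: 14720484115/2201040269 ≈ 6.6880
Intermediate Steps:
I(f) = 5 + f**2 (I(f) = 5 + f*f = 5 + f**2)
x = -856 (x = -7 - 849 = -856)
q(D, F) = -855*D (q(D, F) = -856*D + D = -855*D)
3907780/4645505 + q(I(-20), 1126)/((((370 - 1*141) + 346)*(-103))) = 3907780/4645505 + (-855*(5 + (-20)**2))/((((370 - 1*141) + 346)*(-103))) = 3907780*(1/4645505) + (-855*(5 + 400))/((((370 - 141) + 346)*(-103))) = 781556/929101 + (-855*405)/(((229 + 346)*(-103))) = 781556/929101 - 346275/(575*(-103)) = 781556/929101 - 346275/(-59225) = 781556/929101 - 346275*(-1/59225) = 781556/929101 + 13851/2369 = 14720484115/2201040269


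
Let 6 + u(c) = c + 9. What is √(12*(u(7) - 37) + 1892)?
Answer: 28*√2 ≈ 39.598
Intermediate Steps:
u(c) = 3 + c (u(c) = -6 + (c + 9) = -6 + (9 + c) = 3 + c)
√(12*(u(7) - 37) + 1892) = √(12*((3 + 7) - 37) + 1892) = √(12*(10 - 37) + 1892) = √(12*(-27) + 1892) = √(-324 + 1892) = √1568 = 28*√2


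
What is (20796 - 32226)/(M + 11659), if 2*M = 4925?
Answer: -22860/28243 ≈ -0.80940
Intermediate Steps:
M = 4925/2 (M = (½)*4925 = 4925/2 ≈ 2462.5)
(20796 - 32226)/(M + 11659) = (20796 - 32226)/(4925/2 + 11659) = -11430/28243/2 = -11430*2/28243 = -22860/28243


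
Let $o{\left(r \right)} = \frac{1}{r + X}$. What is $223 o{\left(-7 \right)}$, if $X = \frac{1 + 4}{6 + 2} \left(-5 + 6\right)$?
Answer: $- \frac{1784}{51} \approx -34.98$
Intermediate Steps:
$X = \frac{5}{8}$ ($X = \frac{5}{8} \cdot 1 = \frac{5}{8} \approx 0.625$)
$o{\left(r \right)} = \frac{1}{\frac{5}{8} + r}$ ($o{\left(r \right)} = \frac{1}{r + \frac{5}{8}} = \frac{1}{\frac{5}{8} + r}$)
$223 o{\left(-7 \right)} = 223 \frac{8}{5 + 8 \left(-7\right)} = 223 \frac{8}{5 - 56} = 223 \frac{8}{-51} = 223 \cdot 8 \left(- \frac{1}{51}\right) = 223 \left(- \frac{8}{51}\right) = - \frac{1784}{51}$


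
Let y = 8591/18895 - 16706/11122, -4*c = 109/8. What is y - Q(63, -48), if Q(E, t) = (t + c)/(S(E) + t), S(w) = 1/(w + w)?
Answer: -21537535983093/10166225591440 ≈ -2.1185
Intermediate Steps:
S(w) = 1/(2*w)
c = -109/32 (c = -109/(4*8) = -1/4*109/8 = -109/32 ≈ -3.4063)
Q(E, t) = (-109/32 + t)/(t + 1/(2*E)) (Q(E, t) = (t - 109/32)/(1/(2*E) + t) = (-109/32 + t)/(t + 1/(2*E)))
y = -110055384/105075095 (y = 8591*(1/18895) - 16706*1/11122 = 8591/18895 - 8353/5561 = -110055384/105075095 ≈ -1.0474)
y - Q(63, -48) = -110055384/105075095 - 63*(-109 + 32*(-48))/(16*(1 + 2*63*(-48))) = -110055384/105075095 - 63*(-109 - 1536)/(16*(1 - 6048)) = -110055384/105075095 - 63*(-1645)/(16*(-6047)) = -110055384/105075095 - 63*(-1)*(-1645)/(16*6047) = -110055384/105075095 - 1*103635/96752 = -110055384/105075095 - 103635/96752 = -21537535983093/10166225591440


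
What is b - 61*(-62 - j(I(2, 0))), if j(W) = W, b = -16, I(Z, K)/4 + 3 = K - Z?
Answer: 2546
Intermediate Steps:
I(Z, K) = -12 - 4*Z + 4*K (I(Z, K) = -12 + 4*(K - Z) = -12 + (-4*Z + 4*K) = -12 - 4*Z + 4*K)
b - 61*(-62 - j(I(2, 0))) = -16 - 61*(-62 - (-12 - 4*2 + 4*0)) = -16 - 61*(-62 - (-12 - 8 + 0)) = -16 - 61*(-62 - 1*(-20)) = -16 - 61*(-62 + 20) = -16 - 61*(-42) = -16 + 2562 = 2546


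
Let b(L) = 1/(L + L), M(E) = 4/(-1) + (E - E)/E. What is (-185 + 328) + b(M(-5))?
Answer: 1143/8 ≈ 142.88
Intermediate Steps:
M(E) = -4 (M(E) = 4*(-1) + 0/E = -4 + 0 = -4)
b(L) = 1/(2*L)
(-185 + 328) + b(M(-5)) = (-185 + 328) + (½)/(-4) = 143 + (½)*(-¼) = 143 - ⅛ = 1143/8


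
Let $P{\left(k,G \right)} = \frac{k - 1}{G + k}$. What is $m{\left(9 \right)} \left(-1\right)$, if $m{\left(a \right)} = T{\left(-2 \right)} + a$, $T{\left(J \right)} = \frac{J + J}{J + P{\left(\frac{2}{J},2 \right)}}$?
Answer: $-10$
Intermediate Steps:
$P{\left(k,G \right)} = \frac{-1 + k}{G + k}$
$T{\left(J \right)} = \frac{2 J}{J + \frac{-1 + \frac{2}{J}}{2 + \frac{2}{J}}}$ ($T{\left(J \right)} = \frac{J + J}{J + \frac{-1 + \frac{2}{J}}{2 + \frac{2}{J}}} = \frac{2 J}{J + \frac{-1 + \frac{2}{J}}{2 + \frac{2}{J}}}$)
$m{\left(a \right)} = 1 + a$ ($m{\left(a \right)} = 4 \left(-2\right) \frac{1}{2 - 2 + 2 \left(-2\right)^{2}} \left(1 - 2\right) + a = 4 \left(-2\right) \frac{1}{2 - 2 + 2 \cdot 4} \left(-1\right) + a = 4 \left(-2\right) \frac{1}{2 - 2 + 8} \left(-1\right) + a = 4 \left(-2\right) \frac{1}{8} \left(-1\right) + a = 1 + a$)
$m{\left(9 \right)} \left(-1\right) = \left(1 + 9\right) \left(-1\right) = 10 \left(-1\right) = -10$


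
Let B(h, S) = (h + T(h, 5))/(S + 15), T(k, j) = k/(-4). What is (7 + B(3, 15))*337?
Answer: 95371/40 ≈ 2384.3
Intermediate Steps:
T(k, j) = -k/4 (T(k, j) = k*(-¼) = -k/4)
B(h, S) = 3*h/(4*(15 + S)) (B(h, S) = (h - h/4)/(S + 15) = (3*h/4)/(15 + S) = 3*h/(4*(15 + S)))
(7 + B(3, 15))*337 = (7 + (¾)*3/(15 + 15))*337 = (7 + (¾)*3/30)*337 = (7 + (¾)*3*(1/30))*337 = (7 + 3/40)*337 = (283/40)*337 = 95371/40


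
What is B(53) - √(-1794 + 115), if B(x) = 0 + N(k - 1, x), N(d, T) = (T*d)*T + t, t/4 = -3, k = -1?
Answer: -5630 - I*√1679 ≈ -5630.0 - 40.976*I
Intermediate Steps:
t = -12 (t = 4*(-3) = -12)
N(d, T) = -12 + d*T² (N(d, T) = (T*d)*T - 12 = d*T² - 12 = -12 + d*T²)
B(x) = -12 - 2*x² (B(x) = 0 + (-12 + (-1 - 1)*x²) = 0 + (-12 - 2*x²) = -12 - 2*x²)
B(53) - √(-1794 + 115) = (-12 - 2*53²) - √(-1794 + 115) = (-12 - 2*2809) - √(-1679) = (-12 - 5618) - I*√1679 = -5630 - I*√1679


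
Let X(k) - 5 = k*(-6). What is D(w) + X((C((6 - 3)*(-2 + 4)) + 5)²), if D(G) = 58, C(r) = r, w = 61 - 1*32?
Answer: -663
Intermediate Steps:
w = 29 (w = 61 - 32 = 29)
X(k) = 5 - 6*k (X(k) = 5 + k*(-6) = 5 - 6*k)
D(w) + X((C((6 - 3)*(-2 + 4)) + 5)²) = 58 + (5 - 6*((6 - 3)*(-2 + 4) + 5)²) = 58 + (5 - 6*(3*2 + 5)²) = 58 + (5 - 6*(6 + 5)²) = 58 + (5 - 6*11²) = 58 + (5 - 6*121) = 58 + (5 - 726) = 58 - 721 = -663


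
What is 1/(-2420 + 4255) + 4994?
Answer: 9163991/1835 ≈ 4994.0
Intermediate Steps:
1/(-2420 + 4255) + 4994 = 1/1835 + 4994 = 9163991/1835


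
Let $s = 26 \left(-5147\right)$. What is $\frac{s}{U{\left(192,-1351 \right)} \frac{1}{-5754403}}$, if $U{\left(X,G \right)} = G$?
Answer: $- \frac{770065718266}{1351} \approx -5.7 \cdot 10^{8}$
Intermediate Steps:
$s = -133822$
$\frac{s}{U{\left(192,-1351 \right)} \frac{1}{-5754403}} = - \frac{133822}{\left(-1351\right) \frac{1}{-5754403}} = - \frac{133822}{\left(-1351\right) \left(- \frac{1}{5754403}\right)} = - \frac{133822}{\frac{1351}{5754403}} = \left(-133822\right) \frac{5754403}{1351} = - \frac{770065718266}{1351}$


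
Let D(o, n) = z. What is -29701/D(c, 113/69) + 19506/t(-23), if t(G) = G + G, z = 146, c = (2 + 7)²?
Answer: -2107061/3358 ≈ -627.47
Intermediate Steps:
c = 81 (c = 9² = 81)
t(G) = 2*G
D(o, n) = 146
-29701/D(c, 113/69) + 19506/t(-23) = -29701/146 + 19506/((2*(-23))) = -29701*1/146 + 19506/(-46) = -29701/146 + 19506*(-1/46) = -29701/146 - 9753/23 = -2107061/3358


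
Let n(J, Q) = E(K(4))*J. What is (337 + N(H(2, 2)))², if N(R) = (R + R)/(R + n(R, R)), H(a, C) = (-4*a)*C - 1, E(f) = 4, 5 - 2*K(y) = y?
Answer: 2845969/25 ≈ 1.1384e+5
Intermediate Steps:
K(y) = 5/2 - y/2
H(a, C) = -1 - 4*C*a (H(a, C) = -4*C*a - 1 = -1 - 4*C*a)
n(J, Q) = 4*J
N(R) = ⅖ (N(R) = (R + R)/(R + 4*R) = (2*R)/((5*R)) = (2*R)*(1/(5*R)) = ⅖)
(337 + N(H(2, 2)))² = (337 + ⅖)² = (1687/5)² = 2845969/25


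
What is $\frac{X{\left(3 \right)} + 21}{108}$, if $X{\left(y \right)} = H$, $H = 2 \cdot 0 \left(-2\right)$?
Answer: $\frac{7}{36} \approx 0.19444$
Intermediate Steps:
$H = 0$ ($H = 0 \left(-2\right) = 0$)
$X{\left(y \right)} = 0$
$\frac{X{\left(3 \right)} + 21}{108} = \frac{0 + 21}{108} = \frac{1}{108} \cdot 21 = \frac{7}{36}$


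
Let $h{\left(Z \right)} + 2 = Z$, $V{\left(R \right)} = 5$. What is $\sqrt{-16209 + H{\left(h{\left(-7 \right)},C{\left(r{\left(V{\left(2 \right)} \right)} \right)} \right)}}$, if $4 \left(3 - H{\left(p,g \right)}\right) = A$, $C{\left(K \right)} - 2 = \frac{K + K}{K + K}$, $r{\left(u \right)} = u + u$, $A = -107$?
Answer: $\frac{i \sqrt{64717}}{2} \approx 127.2 i$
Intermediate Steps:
$r{\left(u \right)} = 2 u$
$C{\left(K \right)} = 3$ ($C{\left(K \right)} = 2 + \frac{K + K}{K + K} = 2 + \frac{2 K}{2 K} = 2 + 2 K \frac{1}{2 K} = 2 + 1 = 3$)
$h{\left(Z \right)} = -2 + Z$
$H{\left(p,g \right)} = \frac{119}{4}$ ($H{\left(p,g \right)} = 3 - - \frac{107}{4} = 3 + \frac{107}{4} = \frac{119}{4}$)
$\sqrt{-16209 + H{\left(h{\left(-7 \right)},C{\left(r{\left(V{\left(2 \right)} \right)} \right)} \right)}} = \sqrt{-16209 + \frac{119}{4}} = \sqrt{- \frac{64717}{4}} = \frac{i \sqrt{64717}}{2}$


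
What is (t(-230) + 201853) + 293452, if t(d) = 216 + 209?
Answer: 495730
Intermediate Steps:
t(d) = 425
(t(-230) + 201853) + 293452 = (425 + 201853) + 293452 = 202278 + 293452 = 495730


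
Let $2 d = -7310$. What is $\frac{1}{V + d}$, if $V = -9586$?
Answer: $- \frac{1}{13241} \approx -7.5523 \cdot 10^{-5}$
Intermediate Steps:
$d = -3655$ ($d = \frac{1}{2} \left(-7310\right) = -3655$)
$\frac{1}{V + d} = \frac{1}{-9586 - 3655} = \frac{1}{-13241} = - \frac{1}{13241}$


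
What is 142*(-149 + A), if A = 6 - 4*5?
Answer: -23146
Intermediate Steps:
A = -14 (A = 6 - 20 = -14)
142*(-149 + A) = 142*(-149 - 14) = 142*(-163) = -23146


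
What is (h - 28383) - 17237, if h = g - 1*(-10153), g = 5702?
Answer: -29765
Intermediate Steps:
h = 15855 (h = 5702 - 1*(-10153) = 5702 + 10153 = 15855)
(h - 28383) - 17237 = (15855 - 28383) - 17237 = -12528 - 17237 = -29765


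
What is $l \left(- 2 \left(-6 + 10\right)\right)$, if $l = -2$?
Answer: $16$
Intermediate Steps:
$l \left(- 2 \left(-6 + 10\right)\right) = - 2 \left(- 2 \left(-6 + 10\right)\right) = - 2 \left(\left(-2\right) 4\right) = \left(-2\right) \left(-8\right) = 16$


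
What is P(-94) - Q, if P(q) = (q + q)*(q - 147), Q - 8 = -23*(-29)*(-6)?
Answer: 49302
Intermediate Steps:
Q = -3994 (Q = 8 - 23*(-29)*(-6) = 8 + 667*(-6) = 8 - 4002 = -3994)
P(q) = 2*q*(-147 + q) (P(q) = (2*q)*(-147 + q) = 2*q*(-147 + q))
P(-94) - Q = 2*(-94)*(-147 - 94) - 1*(-3994) = 2*(-94)*(-241) + 3994 = 45308 + 3994 = 49302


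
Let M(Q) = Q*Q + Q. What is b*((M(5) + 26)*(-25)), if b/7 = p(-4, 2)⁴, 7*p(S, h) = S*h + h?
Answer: -259200/49 ≈ -5289.8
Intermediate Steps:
p(S, h) = h/7 + S*h/7 (p(S, h) = (S*h + h)/7 = (h + S*h)/7 = h/7 + S*h/7)
M(Q) = Q + Q² (M(Q) = Q² + Q = Q + Q²)
b = 1296/343 (b = 7*((⅐)*2*(1 - 4))⁴ = 7*((⅐)*2*(-3))⁴ = 7*(-6/7)⁴ = 7*(1296/2401) = 1296/343 ≈ 3.7784)
b*((M(5) + 26)*(-25)) = 1296*((5*(1 + 5) + 26)*(-25))/343 = 1296*((5*6 + 26)*(-25))/343 = 1296*((30 + 26)*(-25))/343 = 1296*(56*(-25))/343 = (1296/343)*(-1400) = -259200/49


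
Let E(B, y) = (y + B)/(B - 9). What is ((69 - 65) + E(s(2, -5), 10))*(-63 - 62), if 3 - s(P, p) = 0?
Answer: -1375/6 ≈ -229.17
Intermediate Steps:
s(P, p) = 3 (s(P, p) = 3 - 1*0 = 3 + 0 = 3)
E(B, y) = (B + y)/(-9 + B)
((69 - 65) + E(s(2, -5), 10))*(-63 - 62) = ((69 - 65) + (3 + 10)/(-9 + 3))*(-63 - 62) = (4 + 13/(-6))*(-125) = (4 - 1/6*13)*(-125) = (4 - 13/6)*(-125) = (11/6)*(-125) = -1375/6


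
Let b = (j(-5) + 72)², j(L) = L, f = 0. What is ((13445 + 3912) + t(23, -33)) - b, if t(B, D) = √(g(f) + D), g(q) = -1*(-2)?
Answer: 12868 + I*√31 ≈ 12868.0 + 5.5678*I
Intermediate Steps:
g(q) = 2
t(B, D) = √(2 + D)
b = 4489 (b = (-5 + 72)² = 67² = 4489)
((13445 + 3912) + t(23, -33)) - b = ((13445 + 3912) + √(2 - 33)) - 1*4489 = (17357 + √(-31)) - 4489 = (17357 + I*√31) - 4489 = 12868 + I*√31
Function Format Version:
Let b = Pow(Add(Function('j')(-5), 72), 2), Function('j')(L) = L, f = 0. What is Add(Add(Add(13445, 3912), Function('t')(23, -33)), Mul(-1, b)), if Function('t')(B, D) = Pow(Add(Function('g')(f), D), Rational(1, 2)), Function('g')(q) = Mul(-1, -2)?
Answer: Add(12868, Mul(I, Pow(31, Rational(1, 2)))) ≈ Add(12868., Mul(5.5678, I))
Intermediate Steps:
Function('g')(q) = 2
Function('t')(B, D) = Pow(Add(2, D), Rational(1, 2))
b = 4489 (b = Pow(Add(-5, 72), 2) = Pow(67, 2) = 4489)
Add(Add(Add(13445, 3912), Function('t')(23, -33)), Mul(-1, b)) = Add(Add(Add(13445, 3912), Pow(Add(2, -33), Rational(1, 2))), Mul(-1, 4489)) = Add(Add(17357, Pow(-31, Rational(1, 2))), -4489) = Add(Add(17357, Mul(I, Pow(31, Rational(1, 2)))), -4489) = Add(12868, Mul(I, Pow(31, Rational(1, 2))))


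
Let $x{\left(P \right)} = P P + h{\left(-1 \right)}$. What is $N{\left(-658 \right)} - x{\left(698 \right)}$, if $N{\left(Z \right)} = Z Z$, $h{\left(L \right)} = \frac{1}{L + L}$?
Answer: $- \frac{108479}{2} \approx -54240.0$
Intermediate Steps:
$h{\left(L \right)} = \frac{1}{2 L}$
$x{\left(P \right)} = - \frac{1}{2} + P^{2}$ ($x{\left(P \right)} = P P + \frac{1}{2 \left(-1\right)} = P^{2} + \frac{1}{2} \left(-1\right) = P^{2} - \frac{1}{2} = - \frac{1}{2} + P^{2}$)
$N{\left(Z \right)} = Z^{2}$
$N{\left(-658 \right)} - x{\left(698 \right)} = \left(-658\right)^{2} - \left(- \frac{1}{2} + 698^{2}\right) = 432964 - \left(- \frac{1}{2} + 487204\right) = 432964 - \frac{974407}{2} = - \frac{108479}{2}$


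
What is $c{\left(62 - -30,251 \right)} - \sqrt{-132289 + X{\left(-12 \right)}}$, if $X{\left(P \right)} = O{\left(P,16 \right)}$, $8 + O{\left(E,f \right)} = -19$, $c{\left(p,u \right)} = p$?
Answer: $92 - 2 i \sqrt{33079} \approx 92.0 - 363.75 i$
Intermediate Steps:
$O{\left(E,f \right)} = -27$ ($O{\left(E,f \right)} = -8 - 19 = -27$)
$X{\left(P \right)} = -27$
$c{\left(62 - -30,251 \right)} - \sqrt{-132289 + X{\left(-12 \right)}} = \left(62 - -30\right) - \sqrt{-132289 - 27} = \left(62 + 30\right) - \sqrt{-132316} = 92 - 2 i \sqrt{33079}$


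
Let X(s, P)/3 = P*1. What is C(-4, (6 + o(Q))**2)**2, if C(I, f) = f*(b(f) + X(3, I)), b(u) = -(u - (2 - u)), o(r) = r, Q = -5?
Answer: 144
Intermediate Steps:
X(s, P) = 3*P (X(s, P) = 3*(P*1) = 3*P)
b(u) = 2 - 2*u (b(u) = -(u + (-2 + u)) = -(-2 + 2*u) = 2 - 2*u)
C(I, f) = f*(2 - 2*f + 3*I) (C(I, f) = f*((2 - 2*f) + 3*I) = f*(2 - 2*f + 3*I))
C(-4, (6 + o(Q))**2)**2 = ((6 - 5)**2*(2 - 2*(6 - 5)**2 + 3*(-4)))**2 = (1**2*(2 - 2*1**2 - 12))**2 = (1*(2 - 2*1 - 12))**2 = (1*(2 - 2 - 12))**2 = (1*(-12))**2 = (-12)**2 = 144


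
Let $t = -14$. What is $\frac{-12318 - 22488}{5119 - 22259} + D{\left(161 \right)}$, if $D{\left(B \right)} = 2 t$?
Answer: $- \frac{222557}{8570} \approx -25.969$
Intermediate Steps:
$D{\left(B \right)} = -28$ ($D{\left(B \right)} = 2 \left(-14\right) = -28$)
$\frac{-12318 - 22488}{5119 - 22259} + D{\left(161 \right)} = \frac{-12318 - 22488}{5119 - 22259} - 28 = - \frac{34806}{-17140} - 28 = \left(-34806\right) \left(- \frac{1}{17140}\right) - 28 = \frac{17403}{8570} - 28 = - \frac{222557}{8570}$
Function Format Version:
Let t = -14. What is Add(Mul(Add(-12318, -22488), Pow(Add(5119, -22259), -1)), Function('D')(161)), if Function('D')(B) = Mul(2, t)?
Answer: Rational(-222557, 8570) ≈ -25.969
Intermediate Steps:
Function('D')(B) = -28 (Function('D')(B) = Mul(2, -14) = -28)
Add(Mul(Add(-12318, -22488), Pow(Add(5119, -22259), -1)), Function('D')(161)) = Add(Mul(Add(-12318, -22488), Pow(Add(5119, -22259), -1)), -28) = Add(Mul(-34806, Pow(-17140, -1)), -28) = Add(Mul(-34806, Rational(-1, 17140)), -28) = Add(Rational(17403, 8570), -28) = Rational(-222557, 8570)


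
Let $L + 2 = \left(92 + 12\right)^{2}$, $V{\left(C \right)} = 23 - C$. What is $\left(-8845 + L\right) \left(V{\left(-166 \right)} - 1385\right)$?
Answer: $-2354924$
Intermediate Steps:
$L = 10814$ ($L = -2 + \left(92 + 12\right)^{2} = -2 + 104^{2} = -2 + 10816 = 10814$)
$\left(-8845 + L\right) \left(V{\left(-166 \right)} - 1385\right) = \left(-8845 + 10814\right) \left(\left(23 - -166\right) - 1385\right) = 1969 \left(\left(23 + 166\right) - 1385\right) = 1969 \left(189 - 1385\right) = 1969 \left(-1196\right) = -2354924$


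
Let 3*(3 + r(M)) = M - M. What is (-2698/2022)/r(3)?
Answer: 1349/3033 ≈ 0.44477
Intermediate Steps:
r(M) = -3 (r(M) = -3 + (M - M)/3 = -3 + (⅓)*0 = -3 + 0 = -3)
(-2698/2022)/r(3) = -2698/2022/(-3) = -2698*1/2022*(-⅓) = -1349/1011*(-⅓) = 1349/3033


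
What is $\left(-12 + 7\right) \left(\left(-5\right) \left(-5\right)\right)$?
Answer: $-125$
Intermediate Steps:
$\left(-12 + 7\right) \left(\left(-5\right) \left(-5\right)\right) = \left(-5\right) 25 = -125$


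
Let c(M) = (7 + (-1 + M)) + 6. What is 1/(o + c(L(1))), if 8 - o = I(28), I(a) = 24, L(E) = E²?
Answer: -⅓ ≈ -0.33333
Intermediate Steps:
o = -16 (o = 8 - 1*24 = 8 - 24 = -16)
c(M) = 12 + M (c(M) = (6 + M) + 6 = 12 + M)
1/(o + c(L(1))) = 1/(-16 + (12 + 1²)) = 1/(-16 + (12 + 1)) = 1/(-16 + 13) = 1/(-3) = -⅓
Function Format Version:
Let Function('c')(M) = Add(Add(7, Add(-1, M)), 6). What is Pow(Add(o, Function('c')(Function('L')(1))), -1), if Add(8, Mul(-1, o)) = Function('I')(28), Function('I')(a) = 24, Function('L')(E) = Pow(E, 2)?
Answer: Rational(-1, 3) ≈ -0.33333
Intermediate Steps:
o = -16 (o = Add(8, Mul(-1, 24)) = Add(8, -24) = -16)
Function('c')(M) = Add(12, M) (Function('c')(M) = Add(Add(6, M), 6) = Add(12, M))
Pow(Add(o, Function('c')(Function('L')(1))), -1) = Pow(Add(-16, Add(12, Pow(1, 2))), -1) = Pow(Add(-16, Add(12, 1)), -1) = Pow(Add(-16, 13), -1) = Pow(-3, -1) = Rational(-1, 3)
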